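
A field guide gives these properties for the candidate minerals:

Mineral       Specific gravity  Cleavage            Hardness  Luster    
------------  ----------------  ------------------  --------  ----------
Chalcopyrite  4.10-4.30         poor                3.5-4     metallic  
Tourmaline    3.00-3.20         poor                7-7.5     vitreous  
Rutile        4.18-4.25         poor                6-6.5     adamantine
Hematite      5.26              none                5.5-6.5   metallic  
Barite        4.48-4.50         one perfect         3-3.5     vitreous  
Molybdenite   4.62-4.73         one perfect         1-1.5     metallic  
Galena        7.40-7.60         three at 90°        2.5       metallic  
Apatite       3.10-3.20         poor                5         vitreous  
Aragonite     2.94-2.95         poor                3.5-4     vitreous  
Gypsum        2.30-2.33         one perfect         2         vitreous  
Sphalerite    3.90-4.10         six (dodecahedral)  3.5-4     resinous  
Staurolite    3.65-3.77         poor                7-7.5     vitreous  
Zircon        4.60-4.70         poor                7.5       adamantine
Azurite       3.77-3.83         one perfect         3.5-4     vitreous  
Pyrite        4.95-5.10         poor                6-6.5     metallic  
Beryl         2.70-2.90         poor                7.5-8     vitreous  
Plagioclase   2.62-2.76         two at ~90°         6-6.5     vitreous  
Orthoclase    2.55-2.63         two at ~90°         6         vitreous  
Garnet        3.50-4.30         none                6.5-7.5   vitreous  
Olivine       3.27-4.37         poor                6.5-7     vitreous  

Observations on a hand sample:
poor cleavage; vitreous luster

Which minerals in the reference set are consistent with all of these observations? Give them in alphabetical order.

Poor cleavage: only Chalcopyrite, Tourmaline, Rutile, Apatite, Aragonite, Staurolite, Zircon, Pyrite, Beryl, Olivine remain.
Vitreous luster is inconsistent with Chalcopyrite, Rutile, Zircon, Pyrite.
Consistent with every observation: Apatite, Aragonite, Beryl, Olivine, Staurolite, Tourmaline.

Apatite, Aragonite, Beryl, Olivine, Staurolite, Tourmaline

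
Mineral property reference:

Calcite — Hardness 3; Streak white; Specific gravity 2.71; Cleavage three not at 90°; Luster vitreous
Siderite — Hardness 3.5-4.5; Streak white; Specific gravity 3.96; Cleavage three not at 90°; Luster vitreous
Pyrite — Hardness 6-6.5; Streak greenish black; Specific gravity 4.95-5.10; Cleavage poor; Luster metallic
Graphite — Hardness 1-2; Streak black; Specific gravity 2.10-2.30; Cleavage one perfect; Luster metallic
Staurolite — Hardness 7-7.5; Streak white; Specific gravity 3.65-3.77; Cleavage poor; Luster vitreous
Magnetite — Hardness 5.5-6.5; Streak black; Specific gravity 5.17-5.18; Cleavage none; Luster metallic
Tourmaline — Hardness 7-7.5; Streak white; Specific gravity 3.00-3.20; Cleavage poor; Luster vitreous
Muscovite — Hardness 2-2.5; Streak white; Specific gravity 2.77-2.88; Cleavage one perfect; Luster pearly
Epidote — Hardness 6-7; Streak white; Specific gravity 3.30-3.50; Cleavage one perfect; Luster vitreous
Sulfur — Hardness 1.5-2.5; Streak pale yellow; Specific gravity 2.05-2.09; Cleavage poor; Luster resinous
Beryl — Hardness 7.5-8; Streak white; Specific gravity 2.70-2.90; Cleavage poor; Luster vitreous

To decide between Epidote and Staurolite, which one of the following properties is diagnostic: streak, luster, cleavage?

Streak: both white — identical.
Luster: both vitreous — identical.
Cleavage: Epidote one perfect, Staurolite poor — distinct.
Cleavage is the diagnostic property here.

cleavage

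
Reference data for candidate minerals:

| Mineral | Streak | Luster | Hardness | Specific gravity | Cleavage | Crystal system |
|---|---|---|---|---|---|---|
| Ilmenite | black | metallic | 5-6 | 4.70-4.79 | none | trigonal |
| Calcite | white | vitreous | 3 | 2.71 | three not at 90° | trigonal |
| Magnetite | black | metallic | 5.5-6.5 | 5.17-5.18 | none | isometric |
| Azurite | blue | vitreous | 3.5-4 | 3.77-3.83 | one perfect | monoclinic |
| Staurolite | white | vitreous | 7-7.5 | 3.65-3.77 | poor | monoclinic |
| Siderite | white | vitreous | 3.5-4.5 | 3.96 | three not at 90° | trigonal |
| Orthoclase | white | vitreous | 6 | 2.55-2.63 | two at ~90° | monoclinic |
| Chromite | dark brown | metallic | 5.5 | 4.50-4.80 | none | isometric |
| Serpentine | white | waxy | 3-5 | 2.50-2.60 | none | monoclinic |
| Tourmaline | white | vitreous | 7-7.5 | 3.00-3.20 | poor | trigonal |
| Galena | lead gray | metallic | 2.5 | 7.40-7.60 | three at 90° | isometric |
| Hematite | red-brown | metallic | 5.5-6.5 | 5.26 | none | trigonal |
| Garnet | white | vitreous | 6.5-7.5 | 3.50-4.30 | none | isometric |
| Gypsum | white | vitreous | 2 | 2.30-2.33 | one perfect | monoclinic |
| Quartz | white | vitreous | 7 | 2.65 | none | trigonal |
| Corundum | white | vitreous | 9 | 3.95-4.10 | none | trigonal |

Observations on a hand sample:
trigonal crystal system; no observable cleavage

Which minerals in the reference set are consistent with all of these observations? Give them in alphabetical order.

Trigonal crystal system: Ilmenite, Calcite, Siderite, Tourmaline, Hematite, Quartz, Corundum remain.
No observable cleavage excludes Calcite, Siderite, Tourmaline.
The minerals that satisfy all observations are Corundum, Hematite, Ilmenite, Quartz.

Corundum, Hematite, Ilmenite, Quartz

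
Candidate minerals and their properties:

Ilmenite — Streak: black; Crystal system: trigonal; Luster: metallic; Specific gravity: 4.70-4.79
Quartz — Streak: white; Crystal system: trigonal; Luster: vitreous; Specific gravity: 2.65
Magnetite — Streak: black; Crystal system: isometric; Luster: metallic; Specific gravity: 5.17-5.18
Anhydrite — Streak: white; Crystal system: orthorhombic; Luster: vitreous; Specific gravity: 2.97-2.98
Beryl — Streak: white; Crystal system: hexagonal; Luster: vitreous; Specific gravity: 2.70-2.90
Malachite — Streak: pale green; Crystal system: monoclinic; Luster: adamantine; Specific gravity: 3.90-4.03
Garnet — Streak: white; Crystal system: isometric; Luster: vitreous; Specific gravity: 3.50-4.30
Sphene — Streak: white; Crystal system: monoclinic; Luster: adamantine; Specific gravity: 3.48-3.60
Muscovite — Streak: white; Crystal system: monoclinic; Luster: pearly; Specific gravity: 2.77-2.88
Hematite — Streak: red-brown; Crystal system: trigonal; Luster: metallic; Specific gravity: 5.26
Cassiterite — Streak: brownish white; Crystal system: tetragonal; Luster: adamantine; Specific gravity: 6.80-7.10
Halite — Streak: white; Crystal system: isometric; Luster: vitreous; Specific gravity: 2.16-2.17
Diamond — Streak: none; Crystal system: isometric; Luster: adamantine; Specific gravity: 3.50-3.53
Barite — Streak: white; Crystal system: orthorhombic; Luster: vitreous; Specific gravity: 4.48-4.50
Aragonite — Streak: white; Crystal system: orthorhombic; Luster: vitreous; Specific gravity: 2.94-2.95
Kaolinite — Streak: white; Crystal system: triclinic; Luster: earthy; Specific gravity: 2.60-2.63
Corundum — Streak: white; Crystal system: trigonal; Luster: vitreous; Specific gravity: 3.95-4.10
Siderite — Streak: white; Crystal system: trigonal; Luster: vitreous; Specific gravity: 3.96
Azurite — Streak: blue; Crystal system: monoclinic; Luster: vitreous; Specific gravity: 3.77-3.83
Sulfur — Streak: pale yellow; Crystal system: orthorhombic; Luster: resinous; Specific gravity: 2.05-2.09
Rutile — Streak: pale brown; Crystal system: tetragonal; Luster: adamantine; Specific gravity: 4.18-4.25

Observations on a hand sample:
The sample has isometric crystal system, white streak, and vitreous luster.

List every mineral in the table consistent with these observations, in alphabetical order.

Isometric crystal system: only Magnetite, Garnet, Halite, Diamond remain.
White streak is inconsistent with Magnetite, Diamond.
Vitreous luster: all remaining candidates fit.
Remaining candidates: Garnet, Halite.

Garnet, Halite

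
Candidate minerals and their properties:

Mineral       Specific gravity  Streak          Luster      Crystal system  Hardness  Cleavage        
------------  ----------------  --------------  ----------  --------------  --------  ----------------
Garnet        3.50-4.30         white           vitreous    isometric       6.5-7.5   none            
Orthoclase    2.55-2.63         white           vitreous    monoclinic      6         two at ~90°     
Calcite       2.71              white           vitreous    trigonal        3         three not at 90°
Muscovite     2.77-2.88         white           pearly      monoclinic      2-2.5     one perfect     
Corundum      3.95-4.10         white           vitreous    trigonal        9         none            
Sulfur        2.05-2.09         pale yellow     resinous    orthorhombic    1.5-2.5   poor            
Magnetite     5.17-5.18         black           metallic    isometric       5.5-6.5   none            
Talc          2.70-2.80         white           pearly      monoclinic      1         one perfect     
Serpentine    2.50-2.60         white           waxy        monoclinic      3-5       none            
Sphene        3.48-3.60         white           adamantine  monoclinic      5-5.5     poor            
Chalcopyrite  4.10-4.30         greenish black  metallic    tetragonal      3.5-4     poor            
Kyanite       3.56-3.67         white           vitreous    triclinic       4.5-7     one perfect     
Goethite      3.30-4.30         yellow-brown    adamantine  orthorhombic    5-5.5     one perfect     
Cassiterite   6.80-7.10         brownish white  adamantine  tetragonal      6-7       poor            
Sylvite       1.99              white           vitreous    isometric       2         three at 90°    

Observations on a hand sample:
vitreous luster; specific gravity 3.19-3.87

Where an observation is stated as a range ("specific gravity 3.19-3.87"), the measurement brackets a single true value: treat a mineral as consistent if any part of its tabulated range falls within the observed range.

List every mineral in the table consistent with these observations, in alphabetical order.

Vitreous luster — leaves Garnet, Orthoclase, Calcite, Corundum, Kyanite, Sylvite.
Specific gravity 3.19-3.87 — only Garnet, Kyanite remain.
Consistent with every observation: Garnet, Kyanite.

Garnet, Kyanite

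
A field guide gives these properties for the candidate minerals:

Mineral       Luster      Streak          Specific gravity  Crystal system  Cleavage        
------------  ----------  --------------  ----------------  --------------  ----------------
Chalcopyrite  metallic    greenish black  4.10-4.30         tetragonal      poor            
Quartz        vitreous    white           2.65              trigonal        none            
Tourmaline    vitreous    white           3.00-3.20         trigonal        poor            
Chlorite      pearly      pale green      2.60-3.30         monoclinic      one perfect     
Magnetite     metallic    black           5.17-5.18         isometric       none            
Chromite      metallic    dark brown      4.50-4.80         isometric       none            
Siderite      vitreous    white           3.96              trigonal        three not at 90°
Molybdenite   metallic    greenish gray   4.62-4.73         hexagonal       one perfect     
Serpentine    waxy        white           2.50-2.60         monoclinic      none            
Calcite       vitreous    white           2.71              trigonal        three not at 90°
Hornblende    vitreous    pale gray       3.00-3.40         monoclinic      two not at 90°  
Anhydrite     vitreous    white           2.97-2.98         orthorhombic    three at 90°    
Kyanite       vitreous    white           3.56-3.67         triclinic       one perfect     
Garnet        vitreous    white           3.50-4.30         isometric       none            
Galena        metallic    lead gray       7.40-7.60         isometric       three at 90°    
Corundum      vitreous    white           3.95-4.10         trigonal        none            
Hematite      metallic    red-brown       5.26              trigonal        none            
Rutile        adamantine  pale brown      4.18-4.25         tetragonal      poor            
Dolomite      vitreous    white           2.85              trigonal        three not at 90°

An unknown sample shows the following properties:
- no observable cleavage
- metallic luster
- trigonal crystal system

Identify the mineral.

No observable cleavage: only Quartz, Magnetite, Chromite, Serpentine, Garnet, Corundum, Hematite remain.
Metallic luster: Magnetite, Chromite, Hematite remain.
Trigonal crystal system: leaves Hematite.
Hematite is the sole remaining match.

Hematite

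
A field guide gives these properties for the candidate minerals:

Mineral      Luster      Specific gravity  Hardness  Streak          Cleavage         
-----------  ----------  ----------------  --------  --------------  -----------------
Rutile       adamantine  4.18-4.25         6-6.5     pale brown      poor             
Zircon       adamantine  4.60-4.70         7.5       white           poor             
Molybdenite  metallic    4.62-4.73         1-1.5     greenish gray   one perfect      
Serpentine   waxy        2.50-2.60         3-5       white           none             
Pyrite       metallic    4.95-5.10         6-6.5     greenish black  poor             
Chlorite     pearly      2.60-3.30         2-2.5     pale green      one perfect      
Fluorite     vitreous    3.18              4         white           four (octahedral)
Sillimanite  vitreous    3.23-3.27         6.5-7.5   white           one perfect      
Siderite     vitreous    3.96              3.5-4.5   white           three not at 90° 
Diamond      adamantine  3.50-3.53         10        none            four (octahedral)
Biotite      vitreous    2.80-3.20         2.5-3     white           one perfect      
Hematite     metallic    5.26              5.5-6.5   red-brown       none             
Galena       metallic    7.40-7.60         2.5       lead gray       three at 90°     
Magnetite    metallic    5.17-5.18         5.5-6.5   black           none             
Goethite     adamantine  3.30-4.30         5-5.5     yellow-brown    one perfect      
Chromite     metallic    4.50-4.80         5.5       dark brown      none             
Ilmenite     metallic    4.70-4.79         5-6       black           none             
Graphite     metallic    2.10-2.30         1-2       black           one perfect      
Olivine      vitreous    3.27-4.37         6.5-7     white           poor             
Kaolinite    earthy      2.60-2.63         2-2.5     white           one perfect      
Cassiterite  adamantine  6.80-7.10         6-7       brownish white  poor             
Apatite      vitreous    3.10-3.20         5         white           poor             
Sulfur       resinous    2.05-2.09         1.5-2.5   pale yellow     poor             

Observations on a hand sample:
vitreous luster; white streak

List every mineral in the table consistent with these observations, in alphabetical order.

Vitreous luster: narrows the field to Fluorite, Sillimanite, Siderite, Biotite, Olivine, Apatite.
White streak: all remaining candidates fit.
Remaining candidates: Apatite, Biotite, Fluorite, Olivine, Siderite, Sillimanite.

Apatite, Biotite, Fluorite, Olivine, Siderite, Sillimanite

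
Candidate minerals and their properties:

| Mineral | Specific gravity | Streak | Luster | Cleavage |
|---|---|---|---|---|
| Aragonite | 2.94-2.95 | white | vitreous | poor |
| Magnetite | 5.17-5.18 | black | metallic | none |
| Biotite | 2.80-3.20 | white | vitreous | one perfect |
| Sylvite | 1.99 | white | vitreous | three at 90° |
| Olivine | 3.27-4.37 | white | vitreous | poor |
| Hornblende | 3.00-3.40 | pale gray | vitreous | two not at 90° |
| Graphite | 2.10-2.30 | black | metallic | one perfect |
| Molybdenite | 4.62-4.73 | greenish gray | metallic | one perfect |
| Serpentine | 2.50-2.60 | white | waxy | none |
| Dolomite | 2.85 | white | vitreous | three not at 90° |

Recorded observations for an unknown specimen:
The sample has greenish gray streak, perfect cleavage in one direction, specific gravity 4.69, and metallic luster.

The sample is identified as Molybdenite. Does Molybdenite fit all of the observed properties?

Greenish gray streak — fits Molybdenite (greenish gray streak).
Perfect cleavage in one direction — fits Molybdenite (cleavage one perfect).
Specific gravity 4.69 — fits Molybdenite (SG 4.62-4.73).
Metallic luster — fits Molybdenite (metallic luster).
Every observed property is compatible with the reference values for Molybdenite.

Yes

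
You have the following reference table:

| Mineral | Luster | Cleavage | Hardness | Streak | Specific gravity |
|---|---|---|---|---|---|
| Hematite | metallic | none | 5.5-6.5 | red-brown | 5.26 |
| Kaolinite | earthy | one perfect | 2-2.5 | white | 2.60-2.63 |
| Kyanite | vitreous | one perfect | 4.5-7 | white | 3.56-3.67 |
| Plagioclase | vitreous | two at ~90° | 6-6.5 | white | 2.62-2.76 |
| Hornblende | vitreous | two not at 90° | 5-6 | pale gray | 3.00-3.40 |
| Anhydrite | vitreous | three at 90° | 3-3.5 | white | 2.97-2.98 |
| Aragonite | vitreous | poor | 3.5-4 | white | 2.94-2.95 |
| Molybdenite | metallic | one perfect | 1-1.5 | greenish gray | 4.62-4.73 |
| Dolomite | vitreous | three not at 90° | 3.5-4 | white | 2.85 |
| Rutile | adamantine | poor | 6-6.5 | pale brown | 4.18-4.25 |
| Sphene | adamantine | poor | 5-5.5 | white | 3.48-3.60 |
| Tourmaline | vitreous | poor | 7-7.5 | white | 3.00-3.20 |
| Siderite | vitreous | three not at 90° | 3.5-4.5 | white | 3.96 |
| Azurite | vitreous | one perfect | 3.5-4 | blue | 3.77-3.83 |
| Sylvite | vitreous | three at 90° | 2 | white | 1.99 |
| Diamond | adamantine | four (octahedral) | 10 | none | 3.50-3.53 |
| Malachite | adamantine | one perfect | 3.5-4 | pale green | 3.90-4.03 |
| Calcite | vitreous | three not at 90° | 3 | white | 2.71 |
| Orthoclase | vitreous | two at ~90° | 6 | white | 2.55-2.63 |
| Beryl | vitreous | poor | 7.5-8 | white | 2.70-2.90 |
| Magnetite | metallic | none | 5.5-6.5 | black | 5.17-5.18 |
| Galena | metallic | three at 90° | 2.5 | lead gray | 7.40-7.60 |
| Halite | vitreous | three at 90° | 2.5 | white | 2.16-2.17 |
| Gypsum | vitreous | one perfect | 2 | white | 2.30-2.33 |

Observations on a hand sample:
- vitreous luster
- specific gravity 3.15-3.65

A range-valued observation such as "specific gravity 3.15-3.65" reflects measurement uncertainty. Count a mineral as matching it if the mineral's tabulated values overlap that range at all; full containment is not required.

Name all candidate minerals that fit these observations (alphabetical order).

Vitreous luster — Kyanite, Plagioclase, Hornblende, Anhydrite, Aragonite, Dolomite, Tourmaline, Siderite, Azurite, Sylvite, Calcite, Orthoclase, Beryl, Halite, Gypsum remain.
Specific gravity 3.15-3.65 — only Kyanite, Hornblende, Tourmaline remain.
Consistent with every observation: Hornblende, Kyanite, Tourmaline.

Hornblende, Kyanite, Tourmaline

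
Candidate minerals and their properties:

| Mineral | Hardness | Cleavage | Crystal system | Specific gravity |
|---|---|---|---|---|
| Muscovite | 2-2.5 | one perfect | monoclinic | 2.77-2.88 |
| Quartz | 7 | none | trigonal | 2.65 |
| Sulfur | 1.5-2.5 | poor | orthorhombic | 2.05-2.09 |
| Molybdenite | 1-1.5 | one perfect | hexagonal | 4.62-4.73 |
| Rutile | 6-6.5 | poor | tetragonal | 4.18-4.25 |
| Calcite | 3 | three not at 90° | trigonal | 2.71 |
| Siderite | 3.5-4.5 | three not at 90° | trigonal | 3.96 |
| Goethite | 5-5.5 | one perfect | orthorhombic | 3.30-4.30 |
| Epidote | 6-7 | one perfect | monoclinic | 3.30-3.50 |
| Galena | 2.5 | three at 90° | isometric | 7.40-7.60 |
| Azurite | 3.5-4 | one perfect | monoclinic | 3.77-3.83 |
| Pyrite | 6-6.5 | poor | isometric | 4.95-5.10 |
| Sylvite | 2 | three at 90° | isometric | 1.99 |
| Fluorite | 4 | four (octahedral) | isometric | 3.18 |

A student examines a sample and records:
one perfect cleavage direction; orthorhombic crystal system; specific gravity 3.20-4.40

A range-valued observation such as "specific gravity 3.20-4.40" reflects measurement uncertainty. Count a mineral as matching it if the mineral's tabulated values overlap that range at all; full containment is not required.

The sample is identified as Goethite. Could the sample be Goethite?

Yes

One perfect cleavage direction — agrees with Goethite (cleavage one perfect).
Orthorhombic crystal system — agrees with Goethite (orthorhombic system).
Specific gravity 3.20-4.40 — agrees with Goethite (SG 3.30-4.30).
All observations are consistent with the tabulated values for Goethite.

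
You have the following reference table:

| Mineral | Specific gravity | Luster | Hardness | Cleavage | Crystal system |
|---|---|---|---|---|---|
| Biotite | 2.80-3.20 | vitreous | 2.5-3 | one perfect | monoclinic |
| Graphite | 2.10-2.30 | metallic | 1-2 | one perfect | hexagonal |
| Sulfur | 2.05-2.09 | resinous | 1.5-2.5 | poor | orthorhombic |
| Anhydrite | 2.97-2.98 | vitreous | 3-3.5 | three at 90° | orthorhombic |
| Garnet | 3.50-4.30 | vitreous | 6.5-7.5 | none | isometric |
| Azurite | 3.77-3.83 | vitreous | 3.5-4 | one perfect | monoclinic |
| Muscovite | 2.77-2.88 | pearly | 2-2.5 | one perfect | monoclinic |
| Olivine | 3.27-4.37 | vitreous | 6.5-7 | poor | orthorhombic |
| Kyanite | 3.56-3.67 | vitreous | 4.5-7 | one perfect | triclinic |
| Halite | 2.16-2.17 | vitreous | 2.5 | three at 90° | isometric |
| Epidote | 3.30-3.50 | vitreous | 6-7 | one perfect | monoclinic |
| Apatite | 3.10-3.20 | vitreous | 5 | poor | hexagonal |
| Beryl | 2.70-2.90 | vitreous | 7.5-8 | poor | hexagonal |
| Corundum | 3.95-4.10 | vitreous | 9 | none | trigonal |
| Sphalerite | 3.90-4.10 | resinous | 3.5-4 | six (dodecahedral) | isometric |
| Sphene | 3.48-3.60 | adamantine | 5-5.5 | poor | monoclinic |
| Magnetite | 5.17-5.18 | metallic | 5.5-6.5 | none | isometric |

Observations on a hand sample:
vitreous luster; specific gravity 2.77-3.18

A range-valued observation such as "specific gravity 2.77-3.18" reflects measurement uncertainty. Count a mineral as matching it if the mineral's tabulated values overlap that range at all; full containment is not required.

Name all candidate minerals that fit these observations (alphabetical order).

Anhydrite, Apatite, Beryl, Biotite

Vitreous luster excludes Graphite, Sulfur, Muscovite, Sphalerite, Sphene, Magnetite.
Specific gravity 2.77-3.18 — only Biotite, Anhydrite, Apatite, Beryl remain.
Consistent with every observation: Anhydrite, Apatite, Beryl, Biotite.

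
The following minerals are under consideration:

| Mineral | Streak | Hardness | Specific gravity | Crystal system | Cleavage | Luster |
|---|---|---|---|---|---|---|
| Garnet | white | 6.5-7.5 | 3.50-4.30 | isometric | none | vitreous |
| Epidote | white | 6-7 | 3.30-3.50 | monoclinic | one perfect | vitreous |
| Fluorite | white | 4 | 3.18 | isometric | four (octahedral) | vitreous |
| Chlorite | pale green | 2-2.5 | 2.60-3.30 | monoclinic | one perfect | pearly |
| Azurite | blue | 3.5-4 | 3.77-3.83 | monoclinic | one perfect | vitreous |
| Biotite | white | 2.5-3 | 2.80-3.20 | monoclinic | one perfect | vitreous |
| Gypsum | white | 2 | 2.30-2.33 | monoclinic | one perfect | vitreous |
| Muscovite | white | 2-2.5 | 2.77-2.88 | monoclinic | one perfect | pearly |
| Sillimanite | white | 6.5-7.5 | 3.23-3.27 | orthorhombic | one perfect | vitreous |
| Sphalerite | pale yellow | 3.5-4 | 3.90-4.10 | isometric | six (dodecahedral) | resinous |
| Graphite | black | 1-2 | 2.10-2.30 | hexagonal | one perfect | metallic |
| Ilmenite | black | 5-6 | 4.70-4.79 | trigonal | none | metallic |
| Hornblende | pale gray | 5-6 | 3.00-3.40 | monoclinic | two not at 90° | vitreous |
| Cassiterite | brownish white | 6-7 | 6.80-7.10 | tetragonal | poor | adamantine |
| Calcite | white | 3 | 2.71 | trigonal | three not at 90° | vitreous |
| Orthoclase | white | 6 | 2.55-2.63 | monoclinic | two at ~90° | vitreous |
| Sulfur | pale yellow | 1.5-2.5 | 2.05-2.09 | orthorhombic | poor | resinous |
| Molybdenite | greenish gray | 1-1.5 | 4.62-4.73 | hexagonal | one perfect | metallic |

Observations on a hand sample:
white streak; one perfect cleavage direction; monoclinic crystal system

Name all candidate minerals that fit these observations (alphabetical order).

White streak — leaves Garnet, Epidote, Fluorite, Biotite, Gypsum, Muscovite, Sillimanite, Calcite, Orthoclase.
One perfect cleavage direction eliminates Garnet, Fluorite, Calcite, Orthoclase.
Monoclinic crystal system is inconsistent with Sillimanite.
Consistent with every observation: Biotite, Epidote, Gypsum, Muscovite.

Biotite, Epidote, Gypsum, Muscovite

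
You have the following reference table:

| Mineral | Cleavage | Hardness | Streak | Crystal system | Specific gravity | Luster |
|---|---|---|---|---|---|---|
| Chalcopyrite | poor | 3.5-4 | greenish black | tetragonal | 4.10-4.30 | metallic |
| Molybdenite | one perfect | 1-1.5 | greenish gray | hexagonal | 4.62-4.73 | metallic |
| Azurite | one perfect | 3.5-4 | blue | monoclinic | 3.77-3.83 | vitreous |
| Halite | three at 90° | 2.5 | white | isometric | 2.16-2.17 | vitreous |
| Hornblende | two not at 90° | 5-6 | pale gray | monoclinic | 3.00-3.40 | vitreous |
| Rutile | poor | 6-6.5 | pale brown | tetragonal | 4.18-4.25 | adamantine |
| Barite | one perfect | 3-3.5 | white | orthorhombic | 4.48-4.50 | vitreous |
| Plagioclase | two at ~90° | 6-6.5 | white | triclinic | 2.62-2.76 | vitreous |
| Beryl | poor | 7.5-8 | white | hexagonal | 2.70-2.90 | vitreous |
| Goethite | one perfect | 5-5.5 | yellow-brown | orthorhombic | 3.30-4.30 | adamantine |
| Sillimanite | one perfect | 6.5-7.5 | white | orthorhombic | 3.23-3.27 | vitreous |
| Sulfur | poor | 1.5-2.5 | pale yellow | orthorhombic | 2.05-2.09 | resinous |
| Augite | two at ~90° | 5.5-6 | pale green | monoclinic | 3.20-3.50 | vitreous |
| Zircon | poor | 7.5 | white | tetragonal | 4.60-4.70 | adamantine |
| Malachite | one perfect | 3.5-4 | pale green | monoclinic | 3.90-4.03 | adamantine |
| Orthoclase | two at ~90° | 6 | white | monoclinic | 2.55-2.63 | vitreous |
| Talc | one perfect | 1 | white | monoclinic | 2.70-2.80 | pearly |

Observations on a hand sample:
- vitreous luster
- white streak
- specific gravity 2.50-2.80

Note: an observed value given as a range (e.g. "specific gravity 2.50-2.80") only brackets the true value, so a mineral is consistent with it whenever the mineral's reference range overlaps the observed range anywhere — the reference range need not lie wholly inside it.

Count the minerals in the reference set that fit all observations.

3

Vitreous luster — only Azurite, Halite, Hornblende, Barite, Plagioclase, Beryl, Sillimanite, Augite, Orthoclase remain.
White streak eliminates Azurite, Hornblende, Augite.
Specific gravity 2.50-2.80 eliminates Halite, Barite, Sillimanite.
Consistent with every observation: Beryl, Orthoclase, Plagioclase.
That is 3 minerals.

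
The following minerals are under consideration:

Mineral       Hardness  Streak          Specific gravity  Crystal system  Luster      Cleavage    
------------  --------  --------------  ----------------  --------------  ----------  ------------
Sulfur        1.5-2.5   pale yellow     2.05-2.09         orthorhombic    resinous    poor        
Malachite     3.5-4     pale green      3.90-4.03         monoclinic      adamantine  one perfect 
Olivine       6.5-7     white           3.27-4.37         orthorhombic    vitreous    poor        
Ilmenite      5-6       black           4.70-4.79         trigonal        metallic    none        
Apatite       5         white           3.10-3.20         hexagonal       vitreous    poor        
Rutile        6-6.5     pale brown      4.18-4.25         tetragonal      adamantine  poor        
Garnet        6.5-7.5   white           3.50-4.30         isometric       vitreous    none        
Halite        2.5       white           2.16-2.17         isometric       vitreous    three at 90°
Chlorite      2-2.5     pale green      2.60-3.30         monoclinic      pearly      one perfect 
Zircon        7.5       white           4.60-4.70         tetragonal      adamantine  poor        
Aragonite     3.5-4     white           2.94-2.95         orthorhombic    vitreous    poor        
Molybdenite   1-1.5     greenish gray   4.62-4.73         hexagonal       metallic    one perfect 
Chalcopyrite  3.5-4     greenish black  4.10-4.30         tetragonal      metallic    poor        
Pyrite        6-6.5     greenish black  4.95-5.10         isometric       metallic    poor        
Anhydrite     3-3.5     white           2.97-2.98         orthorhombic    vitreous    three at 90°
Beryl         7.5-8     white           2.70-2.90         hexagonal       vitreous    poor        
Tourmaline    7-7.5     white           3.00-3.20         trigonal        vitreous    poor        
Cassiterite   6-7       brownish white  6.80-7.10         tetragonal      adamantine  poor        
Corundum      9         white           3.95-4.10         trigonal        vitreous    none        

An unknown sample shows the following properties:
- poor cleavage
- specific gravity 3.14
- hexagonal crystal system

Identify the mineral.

Apatite

Poor cleavage — Sulfur, Olivine, Apatite, Rutile, Zircon, Aragonite, Chalcopyrite, Pyrite, Beryl, Tourmaline, Cassiterite remain.
Specific gravity 3.14 — leaves Apatite, Tourmaline.
Hexagonal crystal system is inconsistent with Tourmaline.
Apatite is the sole remaining match.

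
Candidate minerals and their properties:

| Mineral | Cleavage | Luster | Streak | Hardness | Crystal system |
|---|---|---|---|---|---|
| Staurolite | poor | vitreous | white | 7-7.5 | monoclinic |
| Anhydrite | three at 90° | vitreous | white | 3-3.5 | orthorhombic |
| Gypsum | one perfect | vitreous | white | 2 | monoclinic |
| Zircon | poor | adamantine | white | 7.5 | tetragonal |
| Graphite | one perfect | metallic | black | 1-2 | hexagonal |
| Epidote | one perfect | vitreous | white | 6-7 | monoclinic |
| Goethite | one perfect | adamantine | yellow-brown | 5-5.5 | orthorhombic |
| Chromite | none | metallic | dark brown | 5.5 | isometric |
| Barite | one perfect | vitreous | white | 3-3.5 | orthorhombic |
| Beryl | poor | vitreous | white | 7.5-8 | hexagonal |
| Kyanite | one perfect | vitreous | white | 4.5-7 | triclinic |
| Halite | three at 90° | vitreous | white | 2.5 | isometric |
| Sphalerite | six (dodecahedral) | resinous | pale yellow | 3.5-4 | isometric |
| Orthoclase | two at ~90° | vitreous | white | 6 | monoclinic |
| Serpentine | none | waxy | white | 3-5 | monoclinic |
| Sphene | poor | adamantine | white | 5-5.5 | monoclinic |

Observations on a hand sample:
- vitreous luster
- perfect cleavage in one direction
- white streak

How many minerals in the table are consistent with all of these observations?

Vitreous luster: Staurolite, Anhydrite, Gypsum, Epidote, Barite, Beryl, Kyanite, Halite, Orthoclase remain.
Perfect cleavage in one direction: narrows the field to Gypsum, Epidote, Barite, Kyanite.
White streak: no further eliminations.
Remaining candidates: Barite, Epidote, Gypsum, Kyanite.
That is 4 minerals.

4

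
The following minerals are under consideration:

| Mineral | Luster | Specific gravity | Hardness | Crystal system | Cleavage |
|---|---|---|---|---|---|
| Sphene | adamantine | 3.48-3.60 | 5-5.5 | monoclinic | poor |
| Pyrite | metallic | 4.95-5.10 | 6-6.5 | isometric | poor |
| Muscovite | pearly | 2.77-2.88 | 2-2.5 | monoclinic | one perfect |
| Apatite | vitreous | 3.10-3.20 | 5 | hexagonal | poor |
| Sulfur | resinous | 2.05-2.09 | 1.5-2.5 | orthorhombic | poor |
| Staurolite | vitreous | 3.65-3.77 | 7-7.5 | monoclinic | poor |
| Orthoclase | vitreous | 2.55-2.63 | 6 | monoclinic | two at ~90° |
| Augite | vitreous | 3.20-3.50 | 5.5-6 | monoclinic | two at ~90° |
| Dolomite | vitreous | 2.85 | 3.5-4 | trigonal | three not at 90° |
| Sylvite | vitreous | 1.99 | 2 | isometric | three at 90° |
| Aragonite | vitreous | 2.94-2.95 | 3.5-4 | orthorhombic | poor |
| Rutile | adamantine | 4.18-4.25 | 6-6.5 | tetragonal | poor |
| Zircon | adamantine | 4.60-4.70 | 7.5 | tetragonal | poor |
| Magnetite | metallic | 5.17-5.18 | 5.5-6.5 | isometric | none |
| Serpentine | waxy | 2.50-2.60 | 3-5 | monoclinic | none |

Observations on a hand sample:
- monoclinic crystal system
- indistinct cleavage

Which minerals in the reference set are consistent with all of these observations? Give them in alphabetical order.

Sphene, Staurolite

Monoclinic crystal system — leaves Sphene, Muscovite, Staurolite, Orthoclase, Augite, Serpentine.
Indistinct cleavage — only Sphene, Staurolite remain.
Remaining candidates: Sphene, Staurolite.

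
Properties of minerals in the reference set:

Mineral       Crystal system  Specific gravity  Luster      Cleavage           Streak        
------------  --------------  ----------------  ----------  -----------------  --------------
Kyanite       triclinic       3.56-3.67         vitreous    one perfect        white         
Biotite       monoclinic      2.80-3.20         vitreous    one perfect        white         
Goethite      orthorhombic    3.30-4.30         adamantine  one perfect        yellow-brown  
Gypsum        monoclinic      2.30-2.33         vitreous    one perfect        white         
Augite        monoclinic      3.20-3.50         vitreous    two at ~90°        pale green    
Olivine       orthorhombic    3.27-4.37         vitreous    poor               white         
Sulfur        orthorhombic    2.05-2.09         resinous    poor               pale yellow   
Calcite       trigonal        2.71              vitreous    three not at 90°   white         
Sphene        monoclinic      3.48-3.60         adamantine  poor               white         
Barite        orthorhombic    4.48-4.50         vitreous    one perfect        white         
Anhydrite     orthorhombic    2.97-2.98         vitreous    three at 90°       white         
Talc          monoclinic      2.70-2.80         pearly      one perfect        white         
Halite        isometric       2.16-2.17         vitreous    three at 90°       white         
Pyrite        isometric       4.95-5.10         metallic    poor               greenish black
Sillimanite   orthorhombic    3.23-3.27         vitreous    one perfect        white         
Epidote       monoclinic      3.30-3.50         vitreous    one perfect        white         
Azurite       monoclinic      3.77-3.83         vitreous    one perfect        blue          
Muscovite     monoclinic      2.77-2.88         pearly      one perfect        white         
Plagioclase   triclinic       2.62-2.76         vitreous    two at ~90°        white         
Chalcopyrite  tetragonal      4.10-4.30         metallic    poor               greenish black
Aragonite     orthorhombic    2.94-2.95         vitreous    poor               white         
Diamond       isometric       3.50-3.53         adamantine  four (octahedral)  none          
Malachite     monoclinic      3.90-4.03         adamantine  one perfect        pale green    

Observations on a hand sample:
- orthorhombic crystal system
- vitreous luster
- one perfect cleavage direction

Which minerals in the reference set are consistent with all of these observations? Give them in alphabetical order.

Barite, Sillimanite

Orthorhombic crystal system: leaves Goethite, Olivine, Sulfur, Barite, Anhydrite, Sillimanite, Aragonite.
Vitreous luster is inconsistent with Goethite, Sulfur.
One perfect cleavage direction: narrows the field to Barite, Sillimanite.
Consistent with every observation: Barite, Sillimanite.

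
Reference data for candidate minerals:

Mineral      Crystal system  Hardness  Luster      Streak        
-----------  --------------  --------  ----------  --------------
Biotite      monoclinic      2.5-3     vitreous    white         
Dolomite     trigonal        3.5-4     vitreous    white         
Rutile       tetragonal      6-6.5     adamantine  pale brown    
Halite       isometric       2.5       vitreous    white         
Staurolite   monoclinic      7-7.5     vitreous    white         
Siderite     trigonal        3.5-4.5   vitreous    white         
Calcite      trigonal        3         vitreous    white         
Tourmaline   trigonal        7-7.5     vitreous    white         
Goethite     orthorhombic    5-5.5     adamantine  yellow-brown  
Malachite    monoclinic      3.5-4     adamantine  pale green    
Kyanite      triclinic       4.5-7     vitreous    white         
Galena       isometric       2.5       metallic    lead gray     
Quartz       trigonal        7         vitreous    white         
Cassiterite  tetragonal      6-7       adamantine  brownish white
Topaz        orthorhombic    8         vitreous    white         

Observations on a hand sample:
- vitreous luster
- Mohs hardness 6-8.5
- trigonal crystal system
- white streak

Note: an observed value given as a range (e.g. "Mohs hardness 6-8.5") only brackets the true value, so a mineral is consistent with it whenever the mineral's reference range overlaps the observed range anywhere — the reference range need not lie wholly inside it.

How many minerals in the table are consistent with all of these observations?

2

Vitreous luster excludes Rutile, Goethite, Malachite, Galena, Cassiterite.
Mohs hardness 6-8.5 is inconsistent with Biotite, Dolomite, Halite, Siderite, Calcite.
Trigonal crystal system — only Tourmaline, Quartz remain.
White streak — no further eliminations.
The minerals that satisfy all observations are Quartz, Tourmaline.
That is 2 minerals.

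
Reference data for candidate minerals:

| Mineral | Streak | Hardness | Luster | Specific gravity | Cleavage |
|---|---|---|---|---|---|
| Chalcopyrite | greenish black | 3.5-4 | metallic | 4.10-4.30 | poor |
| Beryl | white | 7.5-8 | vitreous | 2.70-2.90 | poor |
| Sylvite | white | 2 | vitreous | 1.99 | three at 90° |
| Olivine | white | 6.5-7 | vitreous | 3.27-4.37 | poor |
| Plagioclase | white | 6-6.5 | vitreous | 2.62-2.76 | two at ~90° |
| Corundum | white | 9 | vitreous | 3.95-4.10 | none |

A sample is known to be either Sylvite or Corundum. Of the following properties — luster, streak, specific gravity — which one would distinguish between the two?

specific gravity

Luster: both vitreous — identical.
Streak: both white — identical.
Specific gravity: Sylvite 1.99, Corundum 3.95-4.10 — distinct.
Of the listed properties, specific gravity is the one that separates them.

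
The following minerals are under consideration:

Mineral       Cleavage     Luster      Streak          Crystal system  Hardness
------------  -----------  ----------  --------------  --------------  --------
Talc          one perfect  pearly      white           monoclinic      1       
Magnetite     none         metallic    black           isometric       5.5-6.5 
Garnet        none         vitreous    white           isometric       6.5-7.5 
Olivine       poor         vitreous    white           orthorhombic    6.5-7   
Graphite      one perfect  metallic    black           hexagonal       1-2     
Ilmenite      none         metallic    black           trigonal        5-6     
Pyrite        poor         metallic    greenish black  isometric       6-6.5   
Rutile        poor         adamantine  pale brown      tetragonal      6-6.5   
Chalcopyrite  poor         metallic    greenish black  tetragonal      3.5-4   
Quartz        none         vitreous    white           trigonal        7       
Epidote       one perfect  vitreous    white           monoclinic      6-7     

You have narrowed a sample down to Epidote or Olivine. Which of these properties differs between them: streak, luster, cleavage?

Streak: both white — shared.
Luster: both vitreous — shared.
Cleavage: Epidote one perfect, Olivine poor — these differ.
Cleavage is the diagnostic property here.

cleavage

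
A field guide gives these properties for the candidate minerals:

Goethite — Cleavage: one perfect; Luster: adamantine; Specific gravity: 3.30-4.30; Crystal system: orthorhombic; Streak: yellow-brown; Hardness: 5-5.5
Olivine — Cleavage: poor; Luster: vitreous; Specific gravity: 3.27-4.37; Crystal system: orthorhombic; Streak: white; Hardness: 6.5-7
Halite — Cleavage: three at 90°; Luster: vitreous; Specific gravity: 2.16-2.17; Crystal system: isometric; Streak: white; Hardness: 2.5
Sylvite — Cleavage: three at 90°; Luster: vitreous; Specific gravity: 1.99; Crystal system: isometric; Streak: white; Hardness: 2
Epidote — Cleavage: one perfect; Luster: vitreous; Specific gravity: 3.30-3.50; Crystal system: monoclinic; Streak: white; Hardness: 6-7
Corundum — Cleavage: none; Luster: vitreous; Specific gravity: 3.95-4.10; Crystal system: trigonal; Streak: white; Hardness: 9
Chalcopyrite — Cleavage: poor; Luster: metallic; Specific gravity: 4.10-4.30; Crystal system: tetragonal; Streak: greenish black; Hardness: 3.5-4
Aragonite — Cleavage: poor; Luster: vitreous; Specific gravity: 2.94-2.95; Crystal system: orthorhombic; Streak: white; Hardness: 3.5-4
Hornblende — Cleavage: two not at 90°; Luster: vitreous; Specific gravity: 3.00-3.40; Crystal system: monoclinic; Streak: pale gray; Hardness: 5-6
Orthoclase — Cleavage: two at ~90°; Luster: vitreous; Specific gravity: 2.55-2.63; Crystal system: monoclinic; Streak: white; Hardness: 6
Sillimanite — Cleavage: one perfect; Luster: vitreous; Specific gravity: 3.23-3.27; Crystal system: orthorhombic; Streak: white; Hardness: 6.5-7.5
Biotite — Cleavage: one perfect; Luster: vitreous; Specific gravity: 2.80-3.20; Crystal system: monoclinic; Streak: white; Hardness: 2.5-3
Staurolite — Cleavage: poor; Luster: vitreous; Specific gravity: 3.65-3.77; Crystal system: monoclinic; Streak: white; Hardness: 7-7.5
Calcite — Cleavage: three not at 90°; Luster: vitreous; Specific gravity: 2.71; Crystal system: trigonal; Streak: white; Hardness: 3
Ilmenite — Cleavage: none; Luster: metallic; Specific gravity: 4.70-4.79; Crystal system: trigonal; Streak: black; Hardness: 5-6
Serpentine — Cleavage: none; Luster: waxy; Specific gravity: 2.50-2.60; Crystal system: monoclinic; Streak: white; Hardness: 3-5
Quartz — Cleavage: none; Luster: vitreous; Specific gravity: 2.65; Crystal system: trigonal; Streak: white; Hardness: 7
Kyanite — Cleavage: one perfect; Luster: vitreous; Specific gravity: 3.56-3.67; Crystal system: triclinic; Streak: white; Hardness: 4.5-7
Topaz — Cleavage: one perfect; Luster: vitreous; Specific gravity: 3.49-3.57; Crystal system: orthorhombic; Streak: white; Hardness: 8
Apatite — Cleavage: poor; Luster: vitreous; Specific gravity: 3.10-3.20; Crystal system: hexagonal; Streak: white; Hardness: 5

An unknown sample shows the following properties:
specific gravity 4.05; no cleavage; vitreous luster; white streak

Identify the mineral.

Specific gravity 4.05 — leaves Goethite, Olivine, Corundum.
No cleavage — only Corundum remains.
Vitreous luster — all remaining candidates fit.
White streak — no further eliminations.
Only Corundum satisfies all observations.

Corundum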